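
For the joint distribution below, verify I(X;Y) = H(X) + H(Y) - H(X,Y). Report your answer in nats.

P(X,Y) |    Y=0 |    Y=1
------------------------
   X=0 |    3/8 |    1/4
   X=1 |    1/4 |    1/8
I(X;Y) = 0.0022 nats

Mutual information has multiple equivalent forms:
- I(X;Y) = H(X) - H(X|Y)
- I(X;Y) = H(Y) - H(Y|X)
- I(X;Y) = H(X) + H(Y) - H(X,Y)

Computing all quantities:
H(X) = 0.6616, H(Y) = 0.6616, H(X,Y) = 1.3209
H(X|Y) = 0.6593, H(Y|X) = 0.6593

Verification:
H(X) - H(X|Y) = 0.6616 - 0.6593 = 0.0022
H(Y) - H(Y|X) = 0.6616 - 0.6593 = 0.0022
H(X) + H(Y) - H(X,Y) = 0.6616 + 0.6616 - 1.3209 = 0.0022

All forms give I(X;Y) = 0.0022 nats. ✓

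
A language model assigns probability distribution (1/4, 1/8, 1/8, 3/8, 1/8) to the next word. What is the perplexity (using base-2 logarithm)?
4.4557

Perplexity is 2^H (or exp(H) for natural log).

First, H = -Σ p log p = 2.1556 bits
Perplexity = 2^2.1556 = 4.4557

Interpretation: The model's uncertainty is equivalent to choosing uniformly among 4.5 options.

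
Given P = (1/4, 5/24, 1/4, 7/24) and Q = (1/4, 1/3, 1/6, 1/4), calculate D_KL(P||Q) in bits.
0.0698 bits

KL divergence: D_KL(P||Q) = Σ p(x) log(p(x)/q(x))

Computing term by term:
  x=0: 1/4 × log_2[(1/4)/(1/4)] = 1/4 × 0.0000 = 0.0000
  x=1: 5/24 × log_2[(5/24)/(1/3)] = 5/24 × -0.6781 = -0.1413
  x=2: 1/4 × log_2[(1/4)/(1/6)] = 1/4 × 0.5850 = 0.1462
  x=3: 7/24 × log_2[(7/24)/(1/4)] = 7/24 × 0.2224 = 0.0649

D_KL(P||Q) = 0.0698 bits

Note: KL divergence is always non-negative and equals 0 iff P = Q.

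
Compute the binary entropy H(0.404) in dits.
0.2930 dits

The binary entropy function is:
H(p) = -p log(p) - (1-p) log(1-p)

H(0.404) = -0.404 × log_10(0.404) - 0.596 × log_10(0.596)
H(0.404) = 0.2930 dits

Note: Binary entropy is maximized at p=0.5 (H=1 bit) and minimized at p=0 or p=1 (H=0).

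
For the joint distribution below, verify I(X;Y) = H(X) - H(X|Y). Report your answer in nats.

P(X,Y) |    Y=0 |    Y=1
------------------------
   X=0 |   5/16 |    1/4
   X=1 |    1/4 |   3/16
I(X;Y) = 0.0001 nats

Mutual information has multiple equivalent forms:
- I(X;Y) = H(X) - H(X|Y)
- I(X;Y) = H(Y) - H(Y|X)
- I(X;Y) = H(X) + H(Y) - H(X,Y)

Computing all quantities:
H(X) = 0.6853, H(Y) = 0.6853, H(X,Y) = 1.3705
H(X|Y) = 0.6852, H(Y|X) = 0.6852

Verification:
H(X) - H(X|Y) = 0.6853 - 0.6852 = 0.0001
H(Y) - H(Y|X) = 0.6853 - 0.6852 = 0.0001
H(X) + H(Y) - H(X,Y) = 0.6853 + 0.6853 - 1.3705 = 0.0001

All forms give I(X;Y) = 0.0001 nats. ✓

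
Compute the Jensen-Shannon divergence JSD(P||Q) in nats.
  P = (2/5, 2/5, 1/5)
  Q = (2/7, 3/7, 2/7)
0.0088 nats

Jensen-Shannon divergence is:
JSD(P||Q) = 0.5 × D_KL(P||M) + 0.5 × D_KL(Q||M)
where M = 0.5 × (P + Q) is the mixture distribution.

M = 0.5 × (2/5, 2/5, 1/5) + 0.5 × (2/7, 3/7, 2/7) = (12/35, 0.414286, 0.242857)

D_KL(P||M) = 0.0088 nats
D_KL(Q||M) = 0.0089 nats

JSD(P||Q) = 0.5 × 0.0088 + 0.5 × 0.0089 = 0.0088 nats

Unlike KL divergence, JSD is symmetric and bounded: 0 ≤ JSD ≤ log(2).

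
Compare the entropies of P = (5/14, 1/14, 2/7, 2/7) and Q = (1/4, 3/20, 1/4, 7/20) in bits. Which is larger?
Q

Computing entropies in bits:
H(P) = 1.8352
H(Q) = 1.9406

Distribution Q has higher entropy.

Intuition: The distribution closer to uniform (more spread out) has higher entropy.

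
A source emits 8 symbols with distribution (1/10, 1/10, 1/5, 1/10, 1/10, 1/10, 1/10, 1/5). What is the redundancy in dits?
0.0235 dits

Redundancy measures how far a source is from maximum entropy:
R = H_max - H(X)

Maximum entropy for 8 symbols: H_max = log_10(8) = 0.9031 dits
Actual entropy: H(X) = 0.8796 dits
Redundancy: R = 0.9031 - 0.8796 = 0.0235 dits

This redundancy represents potential for compression: the source could be compressed by 0.0235 dits per symbol.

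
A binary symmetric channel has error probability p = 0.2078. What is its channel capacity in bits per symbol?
0.2627 bits

For a binary symmetric channel (BSC) with error probability p:
Capacity C = 1 - H(p) bits per symbol

where H(p) = -p log₂(p) - (1-p) log₂(1-p) is the binary entropy function.

H(0.2078) = 0.7373 bits
C = 1 - 0.7373 = 0.2627 bits per symbol

This means we can reliably transmit up to 0.2627 bits of information per channel use.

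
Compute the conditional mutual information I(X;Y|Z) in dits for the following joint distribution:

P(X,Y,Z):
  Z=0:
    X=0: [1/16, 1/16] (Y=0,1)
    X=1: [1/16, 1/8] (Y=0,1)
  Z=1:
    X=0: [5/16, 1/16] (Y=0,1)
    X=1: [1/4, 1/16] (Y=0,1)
0.0022 dits

Conditional mutual information: I(X;Y|Z) = H(X|Z) + H(Y|Z) - H(X,Y|Z)

H(Z) = 0.2697
H(X,Z) = 0.5668 → H(X|Z) = 0.2971
H(Y,Z) = 0.5026 → H(Y|Z) = 0.2329
H(X,Y,Z) = 0.7975 → H(X,Y|Z) = 0.5278

I(X;Y|Z) = 0.2971 + 0.2329 - 0.5278 = 0.0022 dits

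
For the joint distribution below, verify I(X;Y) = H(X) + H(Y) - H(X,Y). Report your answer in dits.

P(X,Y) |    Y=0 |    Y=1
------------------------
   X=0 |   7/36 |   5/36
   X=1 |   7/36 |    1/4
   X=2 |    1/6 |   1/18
I(X;Y) = 0.0135 dits

Mutual information has multiple equivalent forms:
- I(X;Y) = H(X) - H(X|Y)
- I(X;Y) = H(Y) - H(Y|X)
- I(X;Y) = H(X) + H(Y) - H(X,Y)

Computing all quantities:
H(X) = 0.4607, H(Y) = 0.2983, H(X,Y) = 0.7456
H(X|Y) = 0.4473, H(Y|X) = 0.2849

Verification:
H(X) - H(X|Y) = 0.4607 - 0.4473 = 0.0135
H(Y) - H(Y|X) = 0.2983 - 0.2849 = 0.0135
H(X) + H(Y) - H(X,Y) = 0.4607 + 0.2983 - 0.7456 = 0.0135

All forms give I(X;Y) = 0.0135 dits. ✓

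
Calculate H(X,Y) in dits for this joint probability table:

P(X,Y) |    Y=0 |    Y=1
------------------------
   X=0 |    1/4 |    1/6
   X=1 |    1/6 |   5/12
0.5683 dits

Joint entropy is H(X,Y) = -Σ_{x,y} p(x,y) log p(x,y).

Summing over all non-zero entries:
H(X,Y) = -[1/4·log_10(1/4) + 1/6·log_10(1/6) + 1/6·log_10(1/6) + 5/12·log_10(5/12)]
H(X,Y) = 0.5683 dits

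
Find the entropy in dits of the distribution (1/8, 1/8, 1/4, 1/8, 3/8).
0.6489 dits

Shannon entropy is H(X) = -Σ p(x) log p(x).

For P = (1/8, 1/8, 1/4, 1/8, 3/8):
H = -1/8 × log_10(1/8) -1/8 × log_10(1/8) -1/4 × log_10(1/4) -1/8 × log_10(1/8) -3/8 × log_10(3/8)
H = 0.6489 dits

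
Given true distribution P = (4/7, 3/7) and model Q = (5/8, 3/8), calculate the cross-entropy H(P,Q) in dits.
0.2992 dits

Cross-entropy: H(P,Q) = -Σ p(x) log q(x)

Alternatively: H(P,Q) = H(P) + D_KL(P||Q)
H(P) = 0.2966 dits
D_KL(P||Q) = 0.0026 dits

H(P,Q) = 0.2966 + 0.0026 = 0.2992 dits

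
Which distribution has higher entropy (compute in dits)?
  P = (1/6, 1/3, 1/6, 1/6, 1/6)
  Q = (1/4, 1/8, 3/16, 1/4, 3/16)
Q

Computing entropies in dits:
H(P) = 0.6778
H(Q) = 0.6865

Distribution Q has higher entropy.

Intuition: The distribution closer to uniform (more spread out) has higher entropy.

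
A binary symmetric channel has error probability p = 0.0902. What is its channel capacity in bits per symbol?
0.5629 bits

For a binary symmetric channel (BSC) with error probability p:
Capacity C = 1 - H(p) bits per symbol

where H(p) = -p log₂(p) - (1-p) log₂(1-p) is the binary entropy function.

H(0.0902) = 0.4371 bits
C = 1 - 0.4371 = 0.5629 bits per symbol

This means we can reliably transmit up to 0.5629 bits of information per channel use.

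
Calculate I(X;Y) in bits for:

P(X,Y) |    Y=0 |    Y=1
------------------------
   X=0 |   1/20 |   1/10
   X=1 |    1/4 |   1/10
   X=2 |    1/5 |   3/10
0.0747 bits

Mutual information: I(X;Y) = H(X) + H(Y) - H(X,Y)

Marginals:
P(X) = (3/20, 7/20, 1/2), H(X) = 1.4406 bits
P(Y) = (1/2, 1/2), H(Y) = 1.0000 bits

Joint entropy: H(X,Y) = 2.3660 bits

I(X;Y) = 1.4406 + 1.0000 - 2.3660 = 0.0747 bits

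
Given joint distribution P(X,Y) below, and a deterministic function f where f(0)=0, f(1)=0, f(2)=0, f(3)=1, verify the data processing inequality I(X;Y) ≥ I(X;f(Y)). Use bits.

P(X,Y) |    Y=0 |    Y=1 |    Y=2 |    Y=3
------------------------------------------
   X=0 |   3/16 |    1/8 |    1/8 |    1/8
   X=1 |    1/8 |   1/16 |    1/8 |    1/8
I(X;Y) = 0.0131, I(X;f(Y)) = 0.0038, inequality holds: 0.0131 ≥ 0.0038

Data Processing Inequality: For any Markov chain X → Y → Z, we have I(X;Y) ≥ I(X;Z).

Here Z = f(Y) is a deterministic function of Y, forming X → Y → Z.

Original I(X;Y) = 0.0131 bits

After applying f:
P(X,Z) where Z=f(Y):
- P(X,Z=0) = P(X,Y=0) + P(X,Y=1) + P(X,Y=2)
- P(X,Z=1) = P(X,Y=3)

I(X;Z) = I(X;f(Y)) = 0.0038 bits

Verification: 0.0131 ≥ 0.0038 ✓

Information cannot be created by processing; the function f can only lose information about X.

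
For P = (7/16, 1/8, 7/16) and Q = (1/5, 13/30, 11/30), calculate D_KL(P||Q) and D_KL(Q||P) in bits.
D_KL(P||Q) = 0.3813, D_KL(Q||P) = 0.4579

KL divergence is not symmetric: D_KL(P||Q) ≠ D_KL(Q||P) in general.

D_KL(P||Q) = 0.3813 bits
D_KL(Q||P) = 0.4579 bits

No, they are not equal!

This asymmetry is why KL divergence is not a true distance metric.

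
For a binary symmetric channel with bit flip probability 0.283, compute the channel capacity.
0.1405 bits

For a binary symmetric channel (BSC) with error probability p:
Capacity C = 1 - H(p) bits per symbol

where H(p) = -p log₂(p) - (1-p) log₂(1-p) is the binary entropy function.

H(0.283) = 0.8595 bits
C = 1 - 0.8595 = 0.1405 bits per symbol

This means we can reliably transmit up to 0.1405 bits of information per channel use.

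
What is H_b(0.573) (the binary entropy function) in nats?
0.6825 nats

The binary entropy function is:
H(p) = -p log(p) - (1-p) log(1-p)

H(0.573) = -0.573 × log_e(0.573) - 0.427 × log_e(0.427)
H(0.573) = 0.6825 nats

Note: Binary entropy is maximized at p=0.5 (H=1 bit) and minimized at p=0 or p=1 (H=0).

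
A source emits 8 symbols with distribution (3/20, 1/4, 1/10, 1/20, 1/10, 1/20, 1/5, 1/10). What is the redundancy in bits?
0.1963 bits

Redundancy measures how far a source is from maximum entropy:
R = H_max - H(X)

Maximum entropy for 8 symbols: H_max = log_2(8) = 3.0000 bits
Actual entropy: H(X) = 2.8037 bits
Redundancy: R = 3.0000 - 2.8037 = 0.1963 bits

This redundancy represents potential for compression: the source could be compressed by 0.1963 bits per symbol.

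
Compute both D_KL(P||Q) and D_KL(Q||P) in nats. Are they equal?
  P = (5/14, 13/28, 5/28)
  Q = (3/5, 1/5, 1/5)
D_KL(P||Q) = 0.1855, D_KL(Q||P) = 0.1655

KL divergence is not symmetric: D_KL(P||Q) ≠ D_KL(Q||P) in general.

D_KL(P||Q) = 0.1855 nats
D_KL(Q||P) = 0.1655 nats

No, they are not equal!

This asymmetry is why KL divergence is not a true distance metric.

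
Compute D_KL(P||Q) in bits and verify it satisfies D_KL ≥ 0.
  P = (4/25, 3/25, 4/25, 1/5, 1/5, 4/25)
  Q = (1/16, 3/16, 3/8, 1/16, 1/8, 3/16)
0.3777 bits

KL divergence satisfies the Gibbs inequality: D_KL(P||Q) ≥ 0 for all distributions P, Q.

D_KL(P||Q) = Σ p(x) log(p(x)/q(x))
Term by term:
  x=0: 4/25 × log_2[(4/25)/(1/16)] = 0.2170
  x=1: 3/25 × log_2[(3/25)/(3/16)] = -0.0773
  x=2: 4/25 × log_2[(4/25)/(3/8)] = -0.1966
  x=3: 1/5 × log_2[(1/5)/(1/16)] = 0.3356
  x=4: 1/5 × log_2[(1/5)/(1/8)] = 0.1356
  x=5: 4/25 × log_2[(4/25)/(3/16)] = -0.0366
D_KL(P||Q) = 0.3777 bits

D_KL(P||Q) = 0.3777 ≥ 0 ✓

This non-negativity is a fundamental property: relative entropy cannot be negative because it measures how different Q is from P.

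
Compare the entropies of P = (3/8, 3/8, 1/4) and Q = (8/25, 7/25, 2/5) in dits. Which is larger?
Q

Computing entropies in dits:
H(P) = 0.4700
H(Q) = 0.4723

Distribution Q has higher entropy.

Intuition: The distribution closer to uniform (more spread out) has higher entropy.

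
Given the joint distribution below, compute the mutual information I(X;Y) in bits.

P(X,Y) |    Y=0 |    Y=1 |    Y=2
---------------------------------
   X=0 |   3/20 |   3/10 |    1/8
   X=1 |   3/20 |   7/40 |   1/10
0.0097 bits

Mutual information: I(X;Y) = H(X) + H(Y) - H(X,Y)

Marginals:
P(X) = (23/40, 17/40), H(X) = 0.9837 bits
P(Y) = (3/10, 19/40, 9/40), H(Y) = 1.5154 bits

Joint entropy: H(X,Y) = 2.4894 bits

I(X;Y) = 0.9837 + 1.5154 - 2.4894 = 0.0097 bits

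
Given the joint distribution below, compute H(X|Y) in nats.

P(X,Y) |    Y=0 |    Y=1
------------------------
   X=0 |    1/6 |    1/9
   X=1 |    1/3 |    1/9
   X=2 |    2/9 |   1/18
1.0571 nats

Using the chain rule: H(X|Y) = H(X,Y) - H(Y)

First, compute H(X,Y) = 1.6479 nats

Marginal P(Y) = (13/18, 5/18)
H(Y) = 0.5908 nats

H(X|Y) = H(X,Y) - H(Y) = 1.6479 - 0.5908 = 1.0571 nats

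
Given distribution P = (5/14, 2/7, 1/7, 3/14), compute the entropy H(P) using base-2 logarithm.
1.9242 bits

Shannon entropy is H(X) = -Σ p(x) log p(x).

For P = (5/14, 2/7, 1/7, 3/14):
H = -5/14 × log_2(5/14) -2/7 × log_2(2/7) -1/7 × log_2(1/7) -3/14 × log_2(3/14)
H = 1.9242 bits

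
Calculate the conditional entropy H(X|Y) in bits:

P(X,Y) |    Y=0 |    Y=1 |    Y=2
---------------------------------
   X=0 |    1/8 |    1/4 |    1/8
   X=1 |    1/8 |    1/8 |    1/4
0.9387 bits

Using the chain rule: H(X|Y) = H(X,Y) - H(Y)

First, compute H(X,Y) = 2.5000 bits

Marginal P(Y) = (1/4, 3/8, 3/8)
H(Y) = 1.5613 bits

H(X|Y) = H(X,Y) - H(Y) = 2.5000 - 1.5613 = 0.9387 bits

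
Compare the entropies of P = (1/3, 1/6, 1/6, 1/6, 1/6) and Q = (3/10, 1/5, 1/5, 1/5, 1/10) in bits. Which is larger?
P

Computing entropies in bits:
H(P) = 2.2516
H(Q) = 2.2464

Distribution P has higher entropy.

Intuition: The distribution closer to uniform (more spread out) has higher entropy.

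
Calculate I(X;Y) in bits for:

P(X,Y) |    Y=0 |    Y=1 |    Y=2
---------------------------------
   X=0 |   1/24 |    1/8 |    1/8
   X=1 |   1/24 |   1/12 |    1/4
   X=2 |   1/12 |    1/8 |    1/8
0.0570 bits

Mutual information: I(X;Y) = H(X) + H(Y) - H(X,Y)

Marginals:
P(X) = (7/24, 3/8, 1/3), H(X) = 1.5774 bits
P(Y) = (1/6, 1/3, 1/2), H(Y) = 1.4591 bits

Joint entropy: H(X,Y) = 2.9796 bits

I(X;Y) = 1.5774 + 1.4591 - 2.9796 = 0.0570 bits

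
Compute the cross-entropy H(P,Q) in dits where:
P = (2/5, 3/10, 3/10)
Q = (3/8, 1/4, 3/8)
0.4788 dits

Cross-entropy: H(P,Q) = -Σ p(x) log q(x)

Alternatively: H(P,Q) = H(P) + D_KL(P||Q)
H(P) = 0.4729 dits
D_KL(P||Q) = 0.0059 dits

H(P,Q) = 0.4729 + 0.0059 = 0.4788 dits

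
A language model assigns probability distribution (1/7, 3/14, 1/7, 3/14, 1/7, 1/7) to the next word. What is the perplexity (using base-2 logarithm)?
5.8834

Perplexity is 2^H (or exp(H) for natural log).

First, H = -Σ p log p = 2.5567 bits
Perplexity = 2^2.5567 = 5.8834

Interpretation: The model's uncertainty is equivalent to choosing uniformly among 5.9 options.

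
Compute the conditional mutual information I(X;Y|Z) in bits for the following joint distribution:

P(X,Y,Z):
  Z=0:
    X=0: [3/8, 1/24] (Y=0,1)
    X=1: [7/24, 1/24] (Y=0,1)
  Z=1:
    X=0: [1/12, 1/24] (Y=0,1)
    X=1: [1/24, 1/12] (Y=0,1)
0.0213 bits

Conditional mutual information: I(X;Y|Z) = H(X|Z) + H(Y|Z) - H(X,Y|Z)

H(Z) = 0.8113
H(X,Z) = 1.8046 → H(X|Z) = 0.9933
H(Y,Z) = 1.4387 → H(Y|Z) = 0.6274
H(X,Y,Z) = 2.4108 → H(X,Y|Z) = 1.5995

I(X;Y|Z) = 0.9933 + 0.6274 - 1.5995 = 0.0213 bits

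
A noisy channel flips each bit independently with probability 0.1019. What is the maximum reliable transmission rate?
0.5250 bits

For a binary symmetric channel (BSC) with error probability p:
Capacity C = 1 - H(p) bits per symbol

where H(p) = -p log₂(p) - (1-p) log₂(1-p) is the binary entropy function.

H(0.1019) = 0.4750 bits
C = 1 - 0.4750 = 0.5250 bits per symbol

This means we can reliably transmit up to 0.5250 bits of information per channel use.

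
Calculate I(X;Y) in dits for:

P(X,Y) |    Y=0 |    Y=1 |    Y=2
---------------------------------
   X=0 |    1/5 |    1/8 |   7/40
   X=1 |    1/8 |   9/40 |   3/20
0.0105 dits

Mutual information: I(X;Y) = H(X) + H(Y) - H(X,Y)

Marginals:
P(X) = (1/2, 1/2), H(X) = 0.3010 dits
P(Y) = (13/40, 7/20, 13/40), H(Y) = 0.4769 dits

Joint entropy: H(X,Y) = 0.7674 dits

I(X;Y) = 0.3010 + 0.4769 - 0.7674 = 0.0105 dits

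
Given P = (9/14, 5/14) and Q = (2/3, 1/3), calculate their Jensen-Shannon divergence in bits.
0.0005 bits

Jensen-Shannon divergence is:
JSD(P||Q) = 0.5 × D_KL(P||M) + 0.5 × D_KL(Q||M)
where M = 0.5 × (P + Q) is the mixture distribution.

M = 0.5 × (9/14, 5/14) + 0.5 × (2/3, 1/3) = (0.654762, 0.345238)

D_KL(P||M) = 0.0004 bits
D_KL(Q||M) = 0.0005 bits

JSD(P||Q) = 0.5 × 0.0004 + 0.5 × 0.0005 = 0.0005 bits

Unlike KL divergence, JSD is symmetric and bounded: 0 ≤ JSD ≤ log(2).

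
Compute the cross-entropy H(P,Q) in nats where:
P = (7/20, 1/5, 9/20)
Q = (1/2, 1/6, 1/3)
1.0953 nats

Cross-entropy: H(P,Q) = -Σ p(x) log q(x)

Alternatively: H(P,Q) = H(P) + D_KL(P||Q)
H(P) = 1.0487 nats
D_KL(P||Q) = 0.0467 nats

H(P,Q) = 1.0487 + 0.0467 = 1.0953 nats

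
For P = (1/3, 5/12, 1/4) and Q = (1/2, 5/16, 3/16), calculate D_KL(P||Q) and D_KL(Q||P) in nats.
D_KL(P||Q) = 0.0566, D_KL(Q||P) = 0.0589

KL divergence is not symmetric: D_KL(P||Q) ≠ D_KL(Q||P) in general.

D_KL(P||Q) = 0.0566 nats
D_KL(Q||P) = 0.0589 nats

No, they are not equal!

This asymmetry is why KL divergence is not a true distance metric.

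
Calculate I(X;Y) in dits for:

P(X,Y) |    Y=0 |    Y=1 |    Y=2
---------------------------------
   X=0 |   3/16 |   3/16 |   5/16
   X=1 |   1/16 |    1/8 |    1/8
0.0037 dits

Mutual information: I(X;Y) = H(X) + H(Y) - H(X,Y)

Marginals:
P(X) = (11/16, 5/16), H(X) = 0.2697 dits
P(Y) = (1/4, 5/16, 7/16), H(Y) = 0.4654 dits

Joint entropy: H(X,Y) = 0.7315 dits

I(X;Y) = 0.2697 + 0.4654 - 0.7315 = 0.0037 dits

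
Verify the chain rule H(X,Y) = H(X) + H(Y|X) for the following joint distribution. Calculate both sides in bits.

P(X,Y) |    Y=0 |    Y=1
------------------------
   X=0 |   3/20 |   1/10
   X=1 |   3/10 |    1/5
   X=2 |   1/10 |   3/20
H(X,Y) = 2.4710, H(X) = 1.5000, H(Y|X) = 0.9710 (all in bits)

Chain rule: H(X,Y) = H(X) + H(Y|X)

Left side — joint entropy directly:
H(X,Y) = -Σ p(x,y) log p(x,y) = 2.4710 bits

Right side — compute H(Y|X) from the conditional distributions:
P(X) = (1/4, 1/2, 1/4), so H(X) = 1.5000 bits
H(Y|X) = Σ_x P(X=x) · H(Y|X=x):
  P(Y|X=0) = (3/5, 2/5), H(Y|X=0) = 0.9710, weight P(X=0) = 1/4
  P(Y|X=1) = (3/5, 2/5), H(Y|X=1) = 0.9710, weight P(X=1) = 1/2
  P(Y|X=2) = (2/5, 3/5), H(Y|X=2) = 0.9710, weight P(X=2) = 1/4
H(Y|X) = 0.9710 bits

H(X) + H(Y|X) = 1.5000 + 0.9710 = 2.4710 bits

Both sides equal 2.4710 bits. ✓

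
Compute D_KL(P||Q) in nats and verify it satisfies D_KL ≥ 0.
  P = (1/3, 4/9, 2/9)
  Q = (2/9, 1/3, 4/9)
0.1090 nats

KL divergence satisfies the Gibbs inequality: D_KL(P||Q) ≥ 0 for all distributions P, Q.

D_KL(P||Q) = Σ p(x) log(p(x)/q(x))
Term by term:
  x=0: 1/3 × log_e[(1/3)/(2/9)] = 0.1352
  x=1: 4/9 × log_e[(4/9)/(1/3)] = 0.1279
  x=2: 2/9 × log_e[(2/9)/(4/9)] = -0.1540
D_KL(P||Q) = 0.1090 nats

D_KL(P||Q) = 0.1090 ≥ 0 ✓

This non-negativity is a fundamental property: relative entropy cannot be negative because it measures how different Q is from P.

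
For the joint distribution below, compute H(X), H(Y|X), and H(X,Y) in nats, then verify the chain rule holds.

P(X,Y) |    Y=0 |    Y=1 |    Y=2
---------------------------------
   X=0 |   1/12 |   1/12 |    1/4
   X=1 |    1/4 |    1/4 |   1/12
H(X,Y) = 1.6609, H(X) = 0.6792, H(Y|X) = 0.9818 (all in nats)

Chain rule: H(X,Y) = H(X) + H(Y|X)

Left side — joint entropy directly:
H(X,Y) = -Σ p(x,y) log p(x,y) = 1.6609 nats

Right side — compute H(Y|X) from the conditional distributions:
P(X) = (5/12, 7/12), so H(X) = 0.6792 nats
H(Y|X) = Σ_x P(X=x) · H(Y|X=x):
  P(Y|X=0) = (1/5, 1/5, 3/5), H(Y|X=0) = 0.9503, weight P(X=0) = 5/12
  P(Y|X=1) = (3/7, 3/7, 1/7), H(Y|X=1) = 1.0042, weight P(X=1) = 7/12
H(Y|X) = 0.9818 nats

H(X) + H(Y|X) = 0.6792 + 0.9818 = 1.6609 nats

Both sides equal 1.6609 nats. ✓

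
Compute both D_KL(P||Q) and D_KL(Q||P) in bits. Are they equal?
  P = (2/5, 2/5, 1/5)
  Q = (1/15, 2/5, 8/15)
D_KL(P||Q) = 0.7510, D_KL(Q||P) = 0.5824

KL divergence is not symmetric: D_KL(P||Q) ≠ D_KL(Q||P) in general.

D_KL(P||Q) = 0.7510 bits
D_KL(Q||P) = 0.5824 bits

No, they are not equal!

This asymmetry is why KL divergence is not a true distance metric.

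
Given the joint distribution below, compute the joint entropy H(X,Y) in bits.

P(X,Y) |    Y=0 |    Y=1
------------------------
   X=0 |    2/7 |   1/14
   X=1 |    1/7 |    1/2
1.6894 bits

Joint entropy is H(X,Y) = -Σ_{x,y} p(x,y) log p(x,y).

Summing over all non-zero entries:
H(X,Y) = -[2/7·log_2(2/7) + 1/14·log_2(1/14) + 1/7·log_2(1/7) + 1/2·log_2(1/2)]
H(X,Y) = 1.6894 bits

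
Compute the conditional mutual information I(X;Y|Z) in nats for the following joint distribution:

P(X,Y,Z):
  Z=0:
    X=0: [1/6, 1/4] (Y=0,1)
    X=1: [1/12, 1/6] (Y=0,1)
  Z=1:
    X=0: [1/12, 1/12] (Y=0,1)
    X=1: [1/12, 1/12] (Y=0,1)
0.0015 nats

Conditional mutual information: I(X;Y|Z) = H(X|Z) + H(Y|Z) - H(X,Y|Z)

H(Z) = 0.6365
H(X,Z) = 1.3086 → H(X|Z) = 0.6721
H(Y,Z) = 1.3086 → H(Y|Z) = 0.6721
H(X,Y,Z) = 1.9792 → H(X,Y|Z) = 1.3427

I(X;Y|Z) = 0.6721 + 0.6721 - 1.3427 = 0.0015 nats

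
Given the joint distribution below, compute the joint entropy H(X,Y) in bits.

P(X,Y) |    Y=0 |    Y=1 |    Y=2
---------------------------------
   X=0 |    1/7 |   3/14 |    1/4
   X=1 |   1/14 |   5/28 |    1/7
2.4941 bits

Joint entropy is H(X,Y) = -Σ_{x,y} p(x,y) log p(x,y).

Summing over all non-zero entries:
H(X,Y) = -[1/7·log_2(1/7) + 3/14·log_2(3/14) + 1/4·log_2(1/4) + 1/14·log_2(1/14) + 5/28·log_2(5/28) + 1/7·log_2(1/7)]
H(X,Y) = 2.4941 bits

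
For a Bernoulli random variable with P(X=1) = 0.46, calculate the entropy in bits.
0.9954 bits

The binary entropy function is:
H(p) = -p log(p) - (1-p) log(1-p)

H(0.46) = -0.46 × log_2(0.46) - 0.54 × log_2(0.54)
H(0.46) = 0.9954 bits

Note: Binary entropy is maximized at p=0.5 (H=1 bit) and minimized at p=0 or p=1 (H=0).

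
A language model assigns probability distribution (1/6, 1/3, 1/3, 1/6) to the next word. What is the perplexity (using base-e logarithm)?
3.7798

Perplexity is e^H (or exp(H) for natural log).

First, H = -Σ p log p = 1.3297 nats
Perplexity = e^1.3297 = 3.7798

Interpretation: The model's uncertainty is equivalent to choosing uniformly among 3.8 options.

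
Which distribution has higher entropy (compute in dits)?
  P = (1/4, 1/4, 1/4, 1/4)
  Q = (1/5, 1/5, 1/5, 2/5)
P

Computing entropies in dits:
H(P) = 0.6021
H(Q) = 0.5786

Distribution P has higher entropy.

Intuition: The distribution closer to uniform (more spread out) has higher entropy.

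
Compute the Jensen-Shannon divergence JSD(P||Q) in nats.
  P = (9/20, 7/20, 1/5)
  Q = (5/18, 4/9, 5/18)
0.0163 nats

Jensen-Shannon divergence is:
JSD(P||Q) = 0.5 × D_KL(P||M) + 0.5 × D_KL(Q||M)
where M = 0.5 × (P + Q) is the mixture distribution.

M = 0.5 × (9/20, 7/20, 1/5) + 0.5 × (5/18, 4/9, 5/18) = (0.363889, 0.397222, 0.238889)

D_KL(P||M) = 0.0157 nats
D_KL(Q||M) = 0.0168 nats

JSD(P||Q) = 0.5 × 0.0157 + 0.5 × 0.0168 = 0.0163 nats

Unlike KL divergence, JSD is symmetric and bounded: 0 ≤ JSD ≤ log(2).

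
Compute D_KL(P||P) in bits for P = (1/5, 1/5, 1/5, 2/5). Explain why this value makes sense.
0.0000 bits

KL divergence satisfies the Gibbs inequality: D_KL(P||Q) ≥ 0 for all distributions P, Q.

D_KL(P||Q) = Σ p(x) log(p(x)/q(x))
Each term is p(x) × log_2(p(x)/p(x)) = p(x) × log_2(1) = 0, so the sum is 0.
D_KL(P||Q) = 0.0000 bits

When P = Q, the KL divergence is exactly 0, as there is no 'divergence' between identical distributions.

This non-negativity is a fundamental property: relative entropy cannot be negative because it measures how different Q is from P.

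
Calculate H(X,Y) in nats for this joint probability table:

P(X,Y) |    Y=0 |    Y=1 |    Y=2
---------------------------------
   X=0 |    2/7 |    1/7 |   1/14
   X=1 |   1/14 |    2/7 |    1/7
1.6488 nats

Joint entropy is H(X,Y) = -Σ_{x,y} p(x,y) log p(x,y).

Summing over all non-zero entries:
H(X,Y) = -[2/7·log_e(2/7) + 1/7·log_e(1/7) + 1/14·log_e(1/14) + 1/14·log_e(1/14) + 2/7·log_e(2/7) + 1/7·log_e(1/7)]
H(X,Y) = 1.6488 nats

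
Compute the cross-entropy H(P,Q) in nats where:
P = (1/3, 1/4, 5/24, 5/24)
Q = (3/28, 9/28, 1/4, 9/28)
1.5535 nats

Cross-entropy: H(P,Q) = -Σ p(x) log q(x)

Alternatively: H(P,Q) = H(P) + D_KL(P||Q)
H(P) = 1.3664 nats
D_KL(P||Q) = 0.1872 nats

H(P,Q) = 1.3664 + 0.1872 = 1.5535 nats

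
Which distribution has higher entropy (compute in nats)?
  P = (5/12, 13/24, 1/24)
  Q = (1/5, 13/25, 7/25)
Q

Computing entropies in nats:
H(P) = 0.8293
H(Q) = 1.0184

Distribution Q has higher entropy.

Intuition: The distribution closer to uniform (more spread out) has higher entropy.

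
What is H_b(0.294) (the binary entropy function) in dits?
0.2630 dits

The binary entropy function is:
H(p) = -p log(p) - (1-p) log(1-p)

H(0.294) = -0.294 × log_10(0.294) - 0.706 × log_10(0.706)
H(0.294) = 0.2630 dits

Note: Binary entropy is maximized at p=0.5 (H=1 bit) and minimized at p=0 or p=1 (H=0).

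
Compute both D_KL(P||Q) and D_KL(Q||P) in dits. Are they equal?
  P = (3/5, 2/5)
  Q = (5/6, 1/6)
D_KL(P||Q) = 0.0665, D_KL(Q||P) = 0.0555

KL divergence is not symmetric: D_KL(P||Q) ≠ D_KL(Q||P) in general.

D_KL(P||Q) = 0.0665 dits
D_KL(Q||P) = 0.0555 dits

No, they are not equal!

This asymmetry is why KL divergence is not a true distance metric.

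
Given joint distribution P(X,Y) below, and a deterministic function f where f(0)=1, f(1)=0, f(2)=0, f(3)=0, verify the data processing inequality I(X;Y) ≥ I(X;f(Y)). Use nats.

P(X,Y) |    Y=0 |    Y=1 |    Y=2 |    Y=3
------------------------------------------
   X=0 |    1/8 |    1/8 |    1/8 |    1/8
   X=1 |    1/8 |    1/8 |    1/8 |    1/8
I(X;Y) = 0.0000, I(X;f(Y)) = 0.0000, inequality holds: 0.0000 ≥ 0.0000

Data Processing Inequality: For any Markov chain X → Y → Z, we have I(X;Y) ≥ I(X;Z).

Here Z = f(Y) is a deterministic function of Y, forming X → Y → Z.

Original I(X;Y) = 0.0000 nats

After applying f:
P(X,Z) where Z=f(Y):
- P(X,Z=0) = P(X,Y=1) + P(X,Y=2) + P(X,Y=3)
- P(X,Z=1) = P(X,Y=0)

I(X;Z) = I(X;f(Y)) = 0.0000 nats

Verification: 0.0000 ≥ 0.0000 ✓

Information cannot be created by processing; the function f can only lose information about X.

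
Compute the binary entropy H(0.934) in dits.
0.1056 dits

The binary entropy function is:
H(p) = -p log(p) - (1-p) log(1-p)

H(0.934) = -0.934 × log_10(0.934) - 0.066 × log_10(0.066)
H(0.934) = 0.1056 dits

Note: Binary entropy is maximized at p=0.5 (H=1 bit) and minimized at p=0 or p=1 (H=0).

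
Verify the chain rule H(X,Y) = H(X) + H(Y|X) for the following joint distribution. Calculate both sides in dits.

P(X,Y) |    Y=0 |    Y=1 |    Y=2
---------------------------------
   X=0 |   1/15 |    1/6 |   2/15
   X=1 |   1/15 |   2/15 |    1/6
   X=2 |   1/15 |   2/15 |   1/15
H(X,Y) = 0.9230, H(X) = 0.4726, H(Y|X) = 0.4504 (all in dits)

Chain rule: H(X,Y) = H(X) + H(Y|X)

Left side — joint entropy directly:
H(X,Y) = -Σ p(x,y) log p(x,y) = 0.9230 dits

Right side — compute H(Y|X) from the conditional distributions:
P(X) = (11/30, 11/30, 4/15), so H(X) = 0.4726 dits
H(Y|X) = Σ_x P(X=x) · H(Y|X=x):
  P(Y|X=0) = (2/11, 5/11, 4/11), H(Y|X=0) = 0.4500, weight P(X=0) = 11/30
  P(Y|X=1) = (2/11, 4/11, 5/11), H(Y|X=1) = 0.4500, weight P(X=1) = 11/30
  P(Y|X=2) = (1/4, 1/2, 1/4), H(Y|X=2) = 0.4515, weight P(X=2) = 4/15
H(Y|X) = 0.4504 dits

H(X) + H(Y|X) = 0.4726 + 0.4504 = 0.9230 dits

Both sides equal 0.9230 dits. ✓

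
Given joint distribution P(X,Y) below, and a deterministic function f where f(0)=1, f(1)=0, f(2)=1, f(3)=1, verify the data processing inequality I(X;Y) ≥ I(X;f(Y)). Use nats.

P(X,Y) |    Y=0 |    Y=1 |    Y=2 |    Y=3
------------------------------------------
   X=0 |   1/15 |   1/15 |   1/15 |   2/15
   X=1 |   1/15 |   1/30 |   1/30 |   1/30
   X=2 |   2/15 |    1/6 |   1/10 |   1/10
I(X;Y) = 0.0320, I(X;f(Y)) = 0.0115, inequality holds: 0.0320 ≥ 0.0115

Data Processing Inequality: For any Markov chain X → Y → Z, we have I(X;Y) ≥ I(X;Z).

Here Z = f(Y) is a deterministic function of Y, forming X → Y → Z.

Original I(X;Y) = 0.0320 nats

After applying f:
P(X,Z) where Z=f(Y):
- P(X,Z=0) = P(X,Y=1)
- P(X,Z=1) = P(X,Y=0) + P(X,Y=2) + P(X,Y=3)

I(X;Z) = I(X;f(Y)) = 0.0115 nats

Verification: 0.0320 ≥ 0.0115 ✓

Information cannot be created by processing; the function f can only lose information about X.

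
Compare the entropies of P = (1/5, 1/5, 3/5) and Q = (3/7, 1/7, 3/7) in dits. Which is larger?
Q

Computing entropies in dits:
H(P) = 0.4127
H(Q) = 0.4361

Distribution Q has higher entropy.

Intuition: The distribution closer to uniform (more spread out) has higher entropy.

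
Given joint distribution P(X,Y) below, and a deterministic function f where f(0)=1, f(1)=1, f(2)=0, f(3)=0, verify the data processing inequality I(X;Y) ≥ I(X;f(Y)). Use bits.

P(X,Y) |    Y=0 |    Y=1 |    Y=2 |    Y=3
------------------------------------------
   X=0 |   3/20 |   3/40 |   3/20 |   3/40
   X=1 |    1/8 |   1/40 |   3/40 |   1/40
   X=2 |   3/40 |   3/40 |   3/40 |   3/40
I(X;Y) = 0.0467, I(X;f(Y)) = 0.0055, inequality holds: 0.0467 ≥ 0.0055

Data Processing Inequality: For any Markov chain X → Y → Z, we have I(X;Y) ≥ I(X;Z).

Here Z = f(Y) is a deterministic function of Y, forming X → Y → Z.

Original I(X;Y) = 0.0467 bits

After applying f:
P(X,Z) where Z=f(Y):
- P(X,Z=0) = P(X,Y=2) + P(X,Y=3)
- P(X,Z=1) = P(X,Y=0) + P(X,Y=1)

I(X;Z) = I(X;f(Y)) = 0.0055 bits

Verification: 0.0467 ≥ 0.0055 ✓

Information cannot be created by processing; the function f can only lose information about X.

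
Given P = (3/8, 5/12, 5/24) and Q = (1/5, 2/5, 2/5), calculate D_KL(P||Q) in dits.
0.0507 dits

KL divergence: D_KL(P||Q) = Σ p(x) log(p(x)/q(x))

Computing term by term:
  x=0: 3/8 × log_10[(3/8)/(1/5)] = 3/8 × 0.2730 = 0.1024
  x=1: 5/12 × log_10[(5/12)/(2/5)] = 5/12 × 0.0177 = 0.0074
  x=2: 5/24 × log_10[(5/24)/(2/5)] = 5/24 × -0.2833 = -0.0590

D_KL(P||Q) = 0.0507 dits

Note: KL divergence is always non-negative and equals 0 iff P = Q.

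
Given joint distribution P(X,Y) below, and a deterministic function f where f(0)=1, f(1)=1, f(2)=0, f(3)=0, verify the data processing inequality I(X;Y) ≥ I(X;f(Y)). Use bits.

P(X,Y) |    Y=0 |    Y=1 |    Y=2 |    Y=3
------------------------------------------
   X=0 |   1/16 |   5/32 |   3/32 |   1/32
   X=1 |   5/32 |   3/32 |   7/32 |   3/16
I(X;Y) = 0.0961, I(X;f(Y)) = 0.0430, inequality holds: 0.0961 ≥ 0.0430

Data Processing Inequality: For any Markov chain X → Y → Z, we have I(X;Y) ≥ I(X;Z).

Here Z = f(Y) is a deterministic function of Y, forming X → Y → Z.

Original I(X;Y) = 0.0961 bits

After applying f:
P(X,Z) where Z=f(Y):
- P(X,Z=0) = P(X,Y=2) + P(X,Y=3)
- P(X,Z=1) = P(X,Y=0) + P(X,Y=1)

I(X;Z) = I(X;f(Y)) = 0.0430 bits

Verification: 0.0961 ≥ 0.0430 ✓

Information cannot be created by processing; the function f can only lose information about X.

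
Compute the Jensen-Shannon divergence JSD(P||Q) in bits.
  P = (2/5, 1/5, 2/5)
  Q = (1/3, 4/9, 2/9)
0.0551 bits

Jensen-Shannon divergence is:
JSD(P||Q) = 0.5 × D_KL(P||M) + 0.5 × D_KL(Q||M)
where M = 0.5 × (P + Q) is the mixture distribution.

M = 0.5 × (2/5, 1/5, 2/5) + 0.5 × (1/3, 4/9, 2/9) = (11/30, 0.322222, 0.311111)

D_KL(P||M) = 0.0576 bits
D_KL(Q||M) = 0.0525 bits

JSD(P||Q) = 0.5 × 0.0576 + 0.5 × 0.0525 = 0.0551 bits

Unlike KL divergence, JSD is symmetric and bounded: 0 ≤ JSD ≤ log(2).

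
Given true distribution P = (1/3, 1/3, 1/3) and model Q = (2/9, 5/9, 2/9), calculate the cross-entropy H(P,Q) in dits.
0.5206 dits

Cross-entropy: H(P,Q) = -Σ p(x) log q(x)

Alternatively: H(P,Q) = H(P) + D_KL(P||Q)
H(P) = 0.4771 dits
D_KL(P||Q) = 0.0434 dits

H(P,Q) = 0.4771 + 0.0434 = 0.5206 dits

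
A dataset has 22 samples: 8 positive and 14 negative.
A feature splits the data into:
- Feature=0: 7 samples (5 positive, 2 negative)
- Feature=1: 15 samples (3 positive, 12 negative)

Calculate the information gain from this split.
0.1788 bits

Information Gain = H(Y) - H(Y|Feature)

Before split:
P(positive) = 8/22 = 0.3636
H(Y) = 0.9457 bits

After split:
Feature=0: H = 0.8631 bits (weight = 7/22)
Feature=1: H = 0.7219 bits (weight = 15/22)
H(Y|Feature) = (7/22)×0.8631 + (15/22)×0.7219 = 0.7669 bits

Information Gain = 0.9457 - 0.7669 = 0.1788 bits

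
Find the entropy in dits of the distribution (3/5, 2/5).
0.2923 dits

Shannon entropy is H(X) = -Σ p(x) log p(x).

For P = (3/5, 2/5):
H = -3/5 × log_10(3/5) -2/5 × log_10(2/5)
H = 0.2923 dits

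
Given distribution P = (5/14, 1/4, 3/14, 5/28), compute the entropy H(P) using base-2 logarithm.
1.9506 bits

Shannon entropy is H(X) = -Σ p(x) log p(x).

For P = (5/14, 1/4, 3/14, 5/28):
H = -5/14 × log_2(5/14) -1/4 × log_2(1/4) -3/14 × log_2(3/14) -5/28 × log_2(5/28)
H = 1.9506 bits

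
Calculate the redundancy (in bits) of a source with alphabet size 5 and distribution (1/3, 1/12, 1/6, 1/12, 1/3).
0.2370 bits

Redundancy measures how far a source is from maximum entropy:
R = H_max - H(X)

Maximum entropy for 5 symbols: H_max = log_2(5) = 2.3219 bits
Actual entropy: H(X) = 2.0850 bits
Redundancy: R = 2.3219 - 2.0850 = 0.2370 bits

This redundancy represents potential for compression: the source could be compressed by 0.2370 bits per symbol.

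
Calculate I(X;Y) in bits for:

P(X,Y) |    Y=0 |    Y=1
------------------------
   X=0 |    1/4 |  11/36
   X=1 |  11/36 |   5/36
0.0413 bits

Mutual information: I(X;Y) = H(X) + H(Y) - H(X,Y)

Marginals:
P(X) = (5/9, 4/9), H(X) = 0.9911 bits
P(Y) = (5/9, 4/9), H(Y) = 0.9911 bits

Joint entropy: H(X,Y) = 1.9409 bits

I(X;Y) = 0.9911 + 0.9911 - 1.9409 = 0.0413 bits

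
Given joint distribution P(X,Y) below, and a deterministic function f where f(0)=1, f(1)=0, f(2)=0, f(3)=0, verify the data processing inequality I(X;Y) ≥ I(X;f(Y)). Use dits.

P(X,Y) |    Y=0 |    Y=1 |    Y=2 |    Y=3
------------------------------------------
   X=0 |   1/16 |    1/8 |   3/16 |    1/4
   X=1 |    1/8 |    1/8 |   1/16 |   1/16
I(X;Y) = 0.0313, I(X;f(Y)) = 0.0177, inequality holds: 0.0313 ≥ 0.0177

Data Processing Inequality: For any Markov chain X → Y → Z, we have I(X;Y) ≥ I(X;Z).

Here Z = f(Y) is a deterministic function of Y, forming X → Y → Z.

Original I(X;Y) = 0.0313 dits

After applying f:
P(X,Z) where Z=f(Y):
- P(X,Z=0) = P(X,Y=1) + P(X,Y=2) + P(X,Y=3)
- P(X,Z=1) = P(X,Y=0)

I(X;Z) = I(X;f(Y)) = 0.0177 dits

Verification: 0.0313 ≥ 0.0177 ✓

Information cannot be created by processing; the function f can only lose information about X.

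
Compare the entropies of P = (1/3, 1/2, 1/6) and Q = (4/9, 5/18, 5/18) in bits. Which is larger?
Q

Computing entropies in bits:
H(P) = 1.4591
H(Q) = 1.5466

Distribution Q has higher entropy.

Intuition: The distribution closer to uniform (more spread out) has higher entropy.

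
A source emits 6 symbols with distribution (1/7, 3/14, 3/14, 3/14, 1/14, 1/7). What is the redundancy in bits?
0.0822 bits

Redundancy measures how far a source is from maximum entropy:
R = H_max - H(X)

Maximum entropy for 6 symbols: H_max = log_2(6) = 2.5850 bits
Actual entropy: H(X) = 2.5027 bits
Redundancy: R = 2.5850 - 2.5027 = 0.0822 bits

This redundancy represents potential for compression: the source could be compressed by 0.0822 bits per symbol.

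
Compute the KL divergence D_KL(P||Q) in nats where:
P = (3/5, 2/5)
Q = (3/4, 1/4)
0.0541 nats

KL divergence: D_KL(P||Q) = Σ p(x) log(p(x)/q(x))

Computing term by term:
  x=0: 3/5 × log_e[(3/5)/(3/4)] = 3/5 × -0.2231 = -0.1339
  x=1: 2/5 × log_e[(2/5)/(1/4)] = 2/5 × 0.4700 = 0.1880

D_KL(P||Q) = 0.0541 nats

Note: KL divergence is always non-negative and equals 0 iff P = Q.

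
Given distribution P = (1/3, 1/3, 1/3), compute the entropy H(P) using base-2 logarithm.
1.5850 bits

Shannon entropy is H(X) = -Σ p(x) log p(x).

For P = (1/3, 1/3, 1/3):
H = -1/3 × log_2(1/3) -1/3 × log_2(1/3) -1/3 × log_2(1/3)
H = 1.5850 bits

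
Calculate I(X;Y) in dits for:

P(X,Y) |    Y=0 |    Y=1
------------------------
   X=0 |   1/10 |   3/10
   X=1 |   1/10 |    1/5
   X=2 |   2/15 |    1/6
0.0063 dits

Mutual information: I(X;Y) = H(X) + H(Y) - H(X,Y)

Marginals:
P(X) = (2/5, 3/10, 3/10), H(X) = 0.4729 dits
P(Y) = (1/3, 2/3), H(Y) = 0.2764 dits

Joint entropy: H(X,Y) = 0.7430 dits

I(X;Y) = 0.4729 + 0.2764 - 0.7430 = 0.0063 dits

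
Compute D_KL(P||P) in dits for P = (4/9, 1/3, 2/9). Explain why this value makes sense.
0.0000 dits

KL divergence satisfies the Gibbs inequality: D_KL(P||Q) ≥ 0 for all distributions P, Q.

D_KL(P||Q) = Σ p(x) log(p(x)/q(x))
Each term is p(x) × log_10(p(x)/p(x)) = p(x) × log_10(1) = 0, so the sum is 0.
D_KL(P||Q) = 0.0000 dits

When P = Q, the KL divergence is exactly 0, as there is no 'divergence' between identical distributions.

This non-negativity is a fundamental property: relative entropy cannot be negative because it measures how different Q is from P.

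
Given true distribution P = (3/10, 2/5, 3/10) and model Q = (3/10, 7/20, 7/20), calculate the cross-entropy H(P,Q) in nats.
1.0961 nats

Cross-entropy: H(P,Q) = -Σ p(x) log q(x)

Alternatively: H(P,Q) = H(P) + D_KL(P||Q)
H(P) = 1.0889 nats
D_KL(P||Q) = 0.0072 nats

H(P,Q) = 1.0889 + 0.0072 = 1.0961 nats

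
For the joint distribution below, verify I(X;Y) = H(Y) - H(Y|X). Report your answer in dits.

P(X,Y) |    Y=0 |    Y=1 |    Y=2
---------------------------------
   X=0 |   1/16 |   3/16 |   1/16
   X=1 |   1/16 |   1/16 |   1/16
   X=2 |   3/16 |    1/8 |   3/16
I(X;Y) = 0.0220 dits

Mutual information has multiple equivalent forms:
- I(X;Y) = H(X) - H(X|Y)
- I(X;Y) = H(Y) - H(Y|X)
- I(X;Y) = H(X) + H(Y) - H(X,Y)

Computing all quantities:
H(X) = 0.4447, H(Y) = 0.4755, H(X,Y) = 0.8981
H(X|Y) = 0.4227, H(Y|X) = 0.4534

Verification:
H(X) - H(X|Y) = 0.4447 - 0.4227 = 0.0220
H(Y) - H(Y|X) = 0.4755 - 0.4534 = 0.0220
H(X) + H(Y) - H(X,Y) = 0.4447 + 0.4755 - 0.8981 = 0.0220

All forms give I(X;Y) = 0.0220 dits. ✓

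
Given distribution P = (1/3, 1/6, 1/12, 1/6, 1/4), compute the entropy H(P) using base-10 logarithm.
0.6589 dits

Shannon entropy is H(X) = -Σ p(x) log p(x).

For P = (1/3, 1/6, 1/12, 1/6, 1/4):
H = -1/3 × log_10(1/3) -1/6 × log_10(1/6) -1/12 × log_10(1/12) -1/6 × log_10(1/6) -1/4 × log_10(1/4)
H = 0.6589 dits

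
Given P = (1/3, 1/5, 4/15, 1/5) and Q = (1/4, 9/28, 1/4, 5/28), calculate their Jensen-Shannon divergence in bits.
0.0152 bits

Jensen-Shannon divergence is:
JSD(P||Q) = 0.5 × D_KL(P||M) + 0.5 × D_KL(Q||M)
where M = 0.5 × (P + Q) is the mixture distribution.

M = 0.5 × (1/3, 1/5, 4/15, 1/5) + 0.5 × (1/4, 9/28, 1/4, 5/28) = (7/24, 0.260714, 0.258333, 0.189286)

D_KL(P||M) = 0.0158 bits
D_KL(Q||M) = 0.0146 bits

JSD(P||Q) = 0.5 × 0.0158 + 0.5 × 0.0146 = 0.0152 bits

Unlike KL divergence, JSD is symmetric and bounded: 0 ≤ JSD ≤ log(2).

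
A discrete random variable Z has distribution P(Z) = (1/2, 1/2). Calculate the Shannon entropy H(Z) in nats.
0.6931 nats

Shannon entropy is H(X) = -Σ p(x) log p(x).

For P = (1/2, 1/2):
H = -1/2 × log_e(1/2) -1/2 × log_e(1/2)
H = 0.6931 nats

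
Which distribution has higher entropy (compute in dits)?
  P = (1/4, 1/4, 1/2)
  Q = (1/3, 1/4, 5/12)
Q

Computing entropies in dits:
H(P) = 0.4515
H(Q) = 0.4680

Distribution Q has higher entropy.

Intuition: The distribution closer to uniform (more spread out) has higher entropy.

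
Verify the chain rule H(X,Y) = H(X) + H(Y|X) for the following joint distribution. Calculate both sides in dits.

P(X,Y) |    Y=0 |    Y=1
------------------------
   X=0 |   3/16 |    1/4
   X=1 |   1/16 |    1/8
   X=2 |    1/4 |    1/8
H(X,Y) = 0.7384, H(X) = 0.4531, H(Y|X) = 0.2852 (all in dits)

Chain rule: H(X,Y) = H(X) + H(Y|X)

Left side — joint entropy directly:
H(X,Y) = -Σ p(x,y) log p(x,y) = 0.7384 dits

Right side — compute H(Y|X) from the conditional distributions:
P(X) = (7/16, 3/16, 3/8), so H(X) = 0.4531 dits
H(Y|X) = Σ_x P(X=x) · H(Y|X=x):
  P(Y|X=0) = (3/7, 4/7), H(Y|X=0) = 0.2966, weight P(X=0) = 7/16
  P(Y|X=1) = (1/3, 2/3), H(Y|X=1) = 0.2764, weight P(X=1) = 3/16
  P(Y|X=2) = (2/3, 1/3), H(Y|X=2) = 0.2764, weight P(X=2) = 3/8
H(Y|X) = 0.2852 dits

H(X) + H(Y|X) = 0.4531 + 0.2852 = 0.7384 dits

Both sides equal 0.7384 dits. ✓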